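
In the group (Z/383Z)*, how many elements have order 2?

1

φ(383) = 383 − 1 = 382 = 2 · 191.
In a cyclic group of order 382, there are φ(d) elements of order d for each divisor d of 382, and zero for non-divisors.
2 | 382, and φ(2) = 2 − 1 = 1.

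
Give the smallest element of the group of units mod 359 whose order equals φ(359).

φ(359) = 359 − 1 = 358 = 2 · 179.
g is a primitive root iff g^(358/q) ≢ 1 (mod 359) for each prime q ∈ {2, 179}.
g = 2: 2^179 ≡ 1 — hits 1, so not a primitive root.
g = 3: 3^179 ≡ 1 — hits 1, so not a primitive root.
g = 4: 4^179 ≡ 1 — hits 1, so not a primitive root.
g = 5: 5^179 ≡ 1 — hits 1, so not a primitive root.
g = 6: 6^179 ≡ 1 — hits 1, so not a primitive root.
g = 7: 7^179 ≡ 358; 7^2 ≡ 49 — none is 1, so 7 is a primitive root.
So 7 is the smallest generator of (Z/359Z)^×.

7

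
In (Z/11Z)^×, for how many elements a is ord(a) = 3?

φ(11) = 11 − 1 = 10 = 2 · 5.
Since (Z/11Z)^× is cyclic of order 10, the number of elements of order d is φ(d) when d | 10 and 0 otherwise.
3 does not divide 10, so no element of (Z/11Z)^× has order 3.

0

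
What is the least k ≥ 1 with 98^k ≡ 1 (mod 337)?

84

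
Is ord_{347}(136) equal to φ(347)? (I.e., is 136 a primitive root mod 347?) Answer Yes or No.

No

φ(347) = 347 − 1 = 346 = 2 · 173.
Test 136^(346/q) mod 347 for each prime factor q of 346:
136^173 ≡ 1 (mod 347)  [q = 2: ≡ 1 ✗]
136^2 ≡ 105 (mod 347)  [q = 173: ≢ 1 ✓]
136^173 ≡ 1 shows ord(136) | 173, strictly less than φ(347); not a primitive root.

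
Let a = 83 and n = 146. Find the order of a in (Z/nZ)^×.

8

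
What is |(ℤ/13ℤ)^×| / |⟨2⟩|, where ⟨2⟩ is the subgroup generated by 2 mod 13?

1

The order of 2 must divide φ(13) = 13 − 1 = 12 = 2^2 · 3.
Divisors of 12: 1, 2, 3, 4, 6, 12.
Test each divisor d:
2^1 ≡ 2
2^2 ≡ 4
2^3 ≡ 8
2^4 ≡ 3
2^6 ≡ 12
2^12 ≡ 1
The order of 2 is 12, so the subgroup it generates has 12 elements.
[(Z/13Z)^× : ⟨2⟩] = 12/12 = 1.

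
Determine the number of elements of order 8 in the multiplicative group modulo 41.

φ(41) = 41 − 1 = 40 = 2^3 · 5.
(Z/41Z)^× is cyclic (|G| = 40); a cyclic group of order m has exactly φ(d) elements of each order d | m, and none otherwise.
8 = 2^3 divides 40, and φ(8) = 4.

4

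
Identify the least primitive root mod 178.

φ(178) = φ(2)·φ(89) = 1·88 = 88 = 2^3 · 11.
g is a primitive root iff g^(88/q) ≢ 1 (mod 178) for each prime q ∈ {2, 11}.
g = 2: gcd(2, 178) = 2 > 1, not a unit — skip.
g = 3: 3^44 ≡ 177; 3^8 ≡ 153 — none is 1, so 3 is a primitive root.
The smallest primitive root modulo 178 is 3.

3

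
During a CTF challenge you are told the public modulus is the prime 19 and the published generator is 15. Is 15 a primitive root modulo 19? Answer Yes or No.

φ(19) = 19 − 1 = 18 = 2 · 3^2.
An element g generates (Z/19Z)^× iff g^(18/q) ≢ 1 (mod 19) for each prime q ∈ {2, 3}.
15^9 ≡ 18 (mod 19)  [q = 2: ≢ 1 ✓]
15^6 ≡ 11 (mod 19)  [q = 3: ≢ 1 ✓]
None equal 1, so ord_19(15) = 18: 15 is a primitive root.

Yes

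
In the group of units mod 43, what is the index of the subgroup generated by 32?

3

The order of 32 must divide φ(43) = 43 − 1 = 42 = 2 · 3 · 7.
Divisors of 42: 1, 2, 3, 6, 7, 14, 21, 42.
Compute 32^d (mod 43) for the divisors d until we hit 1:
32^1 ≡ 32 (mod 43)
32^2 ≡ 35 (mod 43)
32^3 ≡ 2 (mod 43)
32^6 ≡ 4 (mod 43)
32^7 ≡ 42 (mod 43)
32^14 ≡ 1 (mod 43) ✓
Thus |⟨32⟩| = ord(32) = 14.
Index = |(Z/43Z)^×| / |⟨32⟩| = 42 / 14 = 3.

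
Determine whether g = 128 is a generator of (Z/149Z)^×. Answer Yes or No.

Yes

φ(149) = 149 − 1 = 148 = 2^2 · 37.
An element g generates (Z/149Z)^× iff g^(148/q) ≢ 1 (mod 149) for each prime q ∈ {2, 37}.
128^74 ≡ 148 (mod 149)  [q = 2: ≢ 1 ✓]
128^4 ≡ 36 (mod 149)  [q = 37: ≢ 1 ✓]
Every test exponent gives a nontrivial residue, hence 128 generates the full group.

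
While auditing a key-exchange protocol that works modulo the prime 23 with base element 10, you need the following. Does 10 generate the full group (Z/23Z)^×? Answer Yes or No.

Yes

φ(23) = 23 − 1 = 22 = 2 · 11.
Test 10^(22/q) mod 23 for each prime factor q of 22:
10^11 ≡ 22 (mod 23)  [q = 2: ≢ 1 ✓]
10^2 ≡ 8 (mod 23)  [q = 11: ≢ 1 ✓]
None equal 1, so ord_23(10) = 22: 10 is a primitive root.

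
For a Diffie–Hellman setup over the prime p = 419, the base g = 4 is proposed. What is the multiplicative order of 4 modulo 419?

The order of 4 must divide φ(419) = 419 − 1 = 418 = 2 · 11 · 19.
Divisors of 418: 1, 2, 11, 19, 22, 38, 209, 418.
Evaluate successive powers at the divisors of 418:
4^1 ≡ 4 (mod 419)
4^2 ≡ 16 (mod 419)
4^11 ≡ 114 (mod 419)
4^19 ≡ 334 (mod 419)
4^22 ≡ 7 (mod 419)
4^38 ≡ 102 (mod 419)
4^209 ≡ 1 (mod 419) ✓
Therefore the multiplicative order of 4 modulo 419 is 209.

209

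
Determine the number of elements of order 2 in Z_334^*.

φ(334) = φ(2)·φ(167) = 1·166 = 166 = 2 · 83.
(Z/334Z)^× is cyclic (|G| = 166); a cyclic group of order m has exactly φ(d) elements of each order d | m, and none otherwise.
2 | 166, and φ(2) = 2 − 1 = 1.

1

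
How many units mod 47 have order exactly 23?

22

φ(47) = 47 − 1 = 46 = 2 · 23.
(Z/47Z)^× is cyclic (|G| = 46); a cyclic group of order m has exactly φ(d) elements of each order d | m, and none otherwise.
23 | 46, and φ(23) = 23 − 1 = 22.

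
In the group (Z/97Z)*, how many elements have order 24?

φ(97) = 97 − 1 = 96 = 2^5 · 3.
(Z/97Z)^× is cyclic (|G| = 96); a cyclic group of order m has exactly φ(d) elements of each order d | m, and none otherwise.
24 = 2^3 · 3 divides 96, and φ(24) = 8.

8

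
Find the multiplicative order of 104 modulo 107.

106

ord(104) | φ(107) = 107 − 1 = 106 = 2 · 53.
Divisors of 106: 1, 2, 53, 106.
Check 104^d mod 107 for each divisor in increasing order:
104^1 ≡ 104 (mod 107)
104^2 ≡ 9 (mod 107)
104^53 ≡ 106 (mod 107)
104^106 ≡ 1 (mod 107) ✓
Therefore the multiplicative order of 104 modulo 107 is 106.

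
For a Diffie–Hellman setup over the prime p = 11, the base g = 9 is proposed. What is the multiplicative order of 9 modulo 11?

5

The order of 9 must divide φ(11) = 11 − 1 = 10 = 2 · 5.
Divisors of 10: 1, 2, 5, 10.
Evaluate successive powers at the divisors of 10:
9^1 ≡ 9 (mod 11)
9^2 ≡ 4 (mod 11)
9^5 ≡ 1 (mod 11) ✓
Therefore the multiplicative order of 9 modulo 11 is 5.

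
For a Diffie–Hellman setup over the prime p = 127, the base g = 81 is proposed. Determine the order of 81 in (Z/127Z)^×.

The order of 81 must divide φ(127) = 127 − 1 = 126 = 2 · 3^2 · 7.
Divisors of 126: 1, 2, 3, 6, 7, 9, 14, 18, 21, 42, 63, 126.
Test each divisor d:
81^1 ≡ 81
81^2 ≡ 84
81^3 ≡ 73
81^6 ≡ 122
81^7 ≡ 103
81^9 ≡ 16
81^14 ≡ 68
81^18 ≡ 2
81^21 ≡ 19
81^42 ≡ 107
81^63 ≡ 1
Therefore the multiplicative order of 81 modulo 127 is 63.

63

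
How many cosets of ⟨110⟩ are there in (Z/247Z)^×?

6

By Lagrange's theorem, ord_247(110) divides φ(247) = φ(13·19) = (13−1)·(19−1) = 12·18 = 216 = 2^3 · 3^3.
Divisors of 216: 1, 2, 3, 4, 6, 8, 9, 12, 18, 24, 27, 36, 54, 72, 108, 216.
Compute 110^d (mod 247) for the divisors d until we hit 1:
110^1 ≡ 110 (mod 247)
110^2 ≡ 244 (mod 247)
110^3 ≡ 164 (mod 247)
110^4 ≡ 9 (mod 247)
110^6 ≡ 220 (mod 247)
110^8 ≡ 81 (mod 247)
110^9 ≡ 18 (mod 247)
110^12 ≡ 235 (mod 247)
110^18 ≡ 77 (mod 247)
110^24 ≡ 144 (mod 247)
110^27 ≡ 151 (mod 247)
110^36 ≡ 1 (mod 247) ✓
The order of 110 is 36, so the subgroup it generates has 36 elements.
Index = |(Z/247Z)^×| / |⟨110⟩| = 216 / 36 = 6.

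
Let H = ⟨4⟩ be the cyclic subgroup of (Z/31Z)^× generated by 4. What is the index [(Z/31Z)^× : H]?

Since 4 ∈ (Z/31Z)^×, its order divides φ(31) = 31 − 1 = 30 = 2 · 3 · 5.
Divisors of 30: 1, 2, 3, 5, 6, 10, 15, 30.
Test each divisor d:
4^1 ≡ 4
4^2 ≡ 16
4^3 ≡ 2
4^5 ≡ 1
The order of 4 is 5, so the subgroup it generates has 5 elements.
[(Z/31Z)^× : ⟨4⟩] = 30/5 = 6.

6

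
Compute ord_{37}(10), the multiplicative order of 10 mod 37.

3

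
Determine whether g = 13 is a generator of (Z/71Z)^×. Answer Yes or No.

Yes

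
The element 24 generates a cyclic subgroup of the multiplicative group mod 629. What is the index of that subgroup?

4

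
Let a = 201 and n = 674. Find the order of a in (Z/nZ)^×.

112

By Lagrange's theorem, ord_674(201) divides φ(674) = φ(2)·φ(337) = 1·336 = 336 = 2^4 · 3 · 7.
Divisors of 336: 1, 2, 3, 4, 6, 7, 8, 12, 14, 16, 21, 24, 28, 42, 48, 56, 84, 112, 168, 336.
Compute 201^d (mod 674) for the divisors d until we hit 1:
201^1 ≡ 201 (mod 674)
201^2 ≡ 635 (mod 674)
201^3 ≡ 249 (mod 674)
201^4 ≡ 173 (mod 674)
201^6 ≡ 667 (mod 674)
201^7 ≡ 615 (mod 674)
201^8 ≡ 273 (mod 674)
201^12 ≡ 49 (mod 674)
201^14 ≡ 111 (mod 674)
201^16 ≡ 389 (mod 674)
201^21 ≡ 191 (mod 674)
201^24 ≡ 379 (mod 674)
201^28 ≡ 189 (mod 674)
201^42 ≡ 85 (mod 674)
201^48 ≡ 79 (mod 674)
201^56 ≡ 673 (mod 674)
201^84 ≡ 485 (mod 674)
201^112 ≡ 1 (mod 674) ✓
The smallest such exponent is 112, so the order of 201 is 112.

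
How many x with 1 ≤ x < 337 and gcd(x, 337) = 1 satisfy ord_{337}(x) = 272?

0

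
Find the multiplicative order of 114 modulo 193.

ord(114) | φ(193) = 193 − 1 = 192 = 2^6 · 3.
Divisors of 192: 1, 2, 3, 4, 6, 8, 12, 16, 24, 32, 48, 64, 96, 192.
Test each divisor d:
114^1 ≡ 114 (mod 193)
114^2 ≡ 65 (mod 193)
114^3 ≡ 76 (mod 193)
114^4 ≡ 172 (mod 193)
114^6 ≡ 179 (mod 193)
114^8 ≡ 55 (mod 193)
114^12 ≡ 3 (mod 193)
114^16 ≡ 130 (mod 193)
114^24 ≡ 9 (mod 193)
114^32 ≡ 109 (mod 193)
114^48 ≡ 81 (mod 193)
114^64 ≡ 108 (mod 193)
114^96 ≡ 192 (mod 193)
114^192 ≡ 1 (mod 193) ✓
Hence ord(114) = 192.

192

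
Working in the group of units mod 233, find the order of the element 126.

The order of 126 must divide φ(233) = 233 − 1 = 232 = 2^3 · 29.
Divisors of 232: 1, 2, 4, 8, 29, 58, 116, 232.
Check 126^d mod 233 for each divisor in increasing order:
126^1 ≡ 126 (mod 233)
126^2 ≡ 32 (mod 233)
126^4 ≡ 92 (mod 233)
126^8 ≡ 76 (mod 233)
126^29 ≡ 1 (mod 233) ✓
Therefore the multiplicative order of 126 modulo 233 is 29.

29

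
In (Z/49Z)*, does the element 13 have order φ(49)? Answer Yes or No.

φ(49) = φ(7^2) = 7·(7−1) = 42 = 2 · 3 · 7.
An element g generates (Z/49Z)^× iff g^(42/q) ≢ 1 (mod 49) for each prime q ∈ {2, 3, 7}.
13^21 ≡ 48 (mod 49)  [q = 2: ≢ 1 ✓]
13^14 ≡ 1 (mod 49)  [q = 3: ≡ 1 ✗]
13^6 ≡ 15 (mod 49)  [q = 7: ≢ 1 ✓]
Since 13^14 ≡ 1, the order of 13 divides 14 < 42, so 13 is not a primitive root.

No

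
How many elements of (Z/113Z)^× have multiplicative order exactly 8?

4

φ(113) = 113 − 1 = 112 = 2^4 · 7.
(Z/113Z)^× is cyclic (|G| = 112); a cyclic group of order m has exactly φ(d) elements of each order d | m, and none otherwise.
8 = 2^3 divides 112, and φ(8) = 4.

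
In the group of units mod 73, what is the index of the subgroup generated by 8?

24

Since 8 ∈ (Z/73Z)^×, its order divides φ(73) = 73 − 1 = 72 = 2^3 · 3^2.
Divisors of 72: 1, 2, 3, 4, 6, 8, 9, 12, 18, 24, 36, 72.
Compute 8^d (mod 73) for the divisors d until we hit 1:
8^1 ≡ 8
8^2 ≡ 64
8^3 ≡ 1
So ord_73(8) = 3, hence |⟨8⟩| = 3.
The index is φ(73) / ord(8) = 72 / 3 = 24.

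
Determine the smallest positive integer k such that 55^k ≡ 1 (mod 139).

The order of 55 must divide φ(139) = 139 − 1 = 138 = 2 · 3 · 23.
Divisors of 138: 1, 2, 3, 6, 23, 46, 69, 138.
Compute 55^d (mod 139) for the divisors d until we hit 1:
55^1 ≡ 55 (mod 139)
55^2 ≡ 106 (mod 139)
55^3 ≡ 131 (mod 139)
55^6 ≡ 64 (mod 139)
55^23 ≡ 1 (mod 139) ✓
Hence ord(55) = 23.

23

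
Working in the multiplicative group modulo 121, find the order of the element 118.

By Lagrange's theorem, ord_121(118) divides φ(121) = φ(11^2) = 11·(11−1) = 110 = 2 · 5 · 11.
Divisors of 110: 1, 2, 5, 10, 11, 22, 55, 110.
Compute 118^d (mod 121) for the divisors d until we hit 1:
118^1 ≡ 118
118^2 ≡ 9
118^5 ≡ 120
118^10 ≡ 1
Hence ord(118) = 10.

10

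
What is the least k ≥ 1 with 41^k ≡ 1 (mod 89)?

Since 41 ∈ (Z/89Z)^×, its order divides φ(89) = 89 − 1 = 88 = 2^3 · 11.
Divisors of 88: 1, 2, 4, 8, 11, 22, 44, 88.
Test each divisor d:
41^1 ≡ 41 (mod 89)
41^2 ≡ 79 (mod 89)
41^4 ≡ 11 (mod 89)
41^8 ≡ 32 (mod 89)
41^11 ≡ 52 (mod 89)
41^22 ≡ 34 (mod 89)
41^44 ≡ 88 (mod 89)
41^88 ≡ 1 (mod 89) ✓
Therefore the multiplicative order of 41 modulo 89 is 88.

88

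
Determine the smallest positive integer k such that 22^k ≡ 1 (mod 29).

14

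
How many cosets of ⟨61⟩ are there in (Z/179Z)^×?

Since 61 ∈ (Z/179Z)^×, its order divides φ(179) = 179 − 1 = 178 = 2 · 89.
Divisors of 178: 1, 2, 89, 178.
Evaluate successive powers at the divisors of 178:
61^1 ≡ 61 (mod 179)
61^2 ≡ 141 (mod 179)
61^89 ≡ 1 (mod 179) ✓
The order of 61 is 89, so the subgroup it generates has 89 elements.
[(Z/179Z)^× : ⟨61⟩] = 178/89 = 2.

2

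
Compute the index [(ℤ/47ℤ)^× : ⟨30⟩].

1

The order of 30 must divide φ(47) = 47 − 1 = 46 = 2 · 23.
Divisors of 46: 1, 2, 23, 46.
Check 30^d mod 47 for each divisor in increasing order:
30^1 ≡ 30
30^2 ≡ 7
30^23 ≡ 46
30^46 ≡ 1
The order of 30 is 46, so the subgroup it generates has 46 elements.
[(Z/47Z)^× : ⟨30⟩] = 46/46 = 1.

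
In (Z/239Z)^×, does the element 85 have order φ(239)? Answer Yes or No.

No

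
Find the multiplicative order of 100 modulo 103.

By Lagrange's theorem, ord_103(100) divides φ(103) = 103 − 1 = 102 = 2 · 3 · 17.
Divisors of 102: 1, 2, 3, 6, 17, 34, 51, 102.
Compute 100^d (mod 103) for the divisors d until we hit 1:
100^1 ≡ 100 (mod 103)
100^2 ≡ 9 (mod 103)
100^3 ≡ 76 (mod 103)
100^6 ≡ 8 (mod 103)
100^17 ≡ 1 (mod 103) ✓
Hence ord(100) = 17.

17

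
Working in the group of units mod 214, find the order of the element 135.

ord(135) | φ(214) = φ(2)·φ(107) = 1·106 = 106 = 2 · 53.
Divisors of 106: 1, 2, 53, 106.
Compute 135^d (mod 214) for the divisors d until we hit 1:
135^1 ≡ 135
135^2 ≡ 35
135^53 ≡ 213
135^106 ≡ 1
The smallest such exponent is 106, so the order of 135 is 106.

106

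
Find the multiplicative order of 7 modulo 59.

29

The order of 7 must divide φ(59) = 59 − 1 = 58 = 2 · 29.
Divisors of 58: 1, 2, 29, 58.
Compute 7^d (mod 59) for the divisors d until we hit 1:
7^1 ≡ 7 (mod 59)
7^2 ≡ 49 (mod 59)
7^29 ≡ 1 (mod 59) ✓
Hence ord(7) = 29.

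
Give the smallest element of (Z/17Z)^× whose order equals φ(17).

φ(17) = 17 − 1 = 16 = 2^4.
g is a primitive root iff g^(16/q) ≢ 1 (mod 17) for each prime q ∈ {2}.
g = 2: 2^8 ≡ 1 — hits 1, so not a primitive root.
g = 3: 3^8 ≡ 16 — none is 1, so 3 is a primitive root.
Hence the least primitive root of 17 is 3.

3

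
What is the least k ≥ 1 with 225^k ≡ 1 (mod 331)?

55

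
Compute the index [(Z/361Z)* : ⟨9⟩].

2

ord(9) | φ(361) = φ(19^2) = 19·(19−1) = 342 = 2 · 3^2 · 19.
Divisors of 342: 1, 2, 3, 6, 9, 18, 19, 38, 57, 114, 171, 342.
Test each divisor d:
9^1 ≡ 9
9^2 ≡ 81
9^3 ≡ 7
9^6 ≡ 49
9^9 ≡ 343
9^18 ≡ 324
9^19 ≡ 28
9^38 ≡ 62
9^57 ≡ 292
9^114 ≡ 68
9^171 ≡ 1
The order of 9 is 171, so the subgroup it generates has 171 elements.
[(Z/361Z)^× : ⟨9⟩] = 342/171 = 2.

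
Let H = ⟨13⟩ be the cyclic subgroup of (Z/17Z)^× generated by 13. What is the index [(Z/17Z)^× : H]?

By Lagrange's theorem, ord_17(13) divides φ(17) = 17 − 1 = 16 = 2^4.
Divisors of 16: 1, 2, 4, 8, 16.
Test each divisor d:
13^1 ≡ 13
13^2 ≡ 16
13^4 ≡ 1
So ord_17(13) = 4, hence |⟨13⟩| = 4.
[(Z/17Z)^× : ⟨13⟩] = 16/4 = 4.

4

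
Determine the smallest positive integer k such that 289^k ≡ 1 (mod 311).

155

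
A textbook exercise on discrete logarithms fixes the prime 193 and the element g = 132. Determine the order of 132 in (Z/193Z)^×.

By Lagrange's theorem, ord_193(132) divides φ(193) = 193 − 1 = 192 = 2^6 · 3.
Divisors of 192: 1, 2, 3, 4, 6, 8, 12, 16, 24, 32, 48, 64, 96, 192.
Test each divisor d:
132^1 ≡ 132 (mod 193)
132^2 ≡ 54 (mod 193)
132^3 ≡ 180 (mod 193)
132^4 ≡ 21 (mod 193)
132^6 ≡ 169 (mod 193)
132^8 ≡ 55 (mod 193)
132^12 ≡ 190 (mod 193)
132^16 ≡ 130 (mod 193)
132^24 ≡ 9 (mod 193)
132^32 ≡ 109 (mod 193)
132^48 ≡ 81 (mod 193)
132^64 ≡ 108 (mod 193)
132^96 ≡ 192 (mod 193)
132^192 ≡ 1 (mod 193) ✓
Therefore the multiplicative order of 132 modulo 193 is 192.

192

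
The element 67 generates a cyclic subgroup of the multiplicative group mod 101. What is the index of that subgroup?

1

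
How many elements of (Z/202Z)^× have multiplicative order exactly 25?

20

φ(202) = φ(2)·φ(101) = 1·100 = 100 = 2^2 · 5^2.
(Z/202Z)^× is cyclic (|G| = 100); a cyclic group of order m has exactly φ(d) elements of each order d | m, and none otherwise.
25 = 5^2 divides 100, and φ(25) = 20.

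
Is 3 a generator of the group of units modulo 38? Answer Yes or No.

φ(38) = φ(2)·φ(19) = 1·18 = 18 = 2 · 3^2.
It suffices to check that the order of 3 is not a proper divisor of 18: compute 3^(18/q) for q ∈ {2, 3}.
3^9 ≡ 37 (mod 38)  [q = 2: ≢ 1 ✓]
3^6 ≡ 7 (mod 38)  [q = 3: ≢ 1 ✓]
Every test exponent gives a nontrivial residue, hence 3 generates the full group.

Yes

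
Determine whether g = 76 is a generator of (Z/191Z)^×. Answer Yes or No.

φ(191) = 191 − 1 = 190 = 2 · 5 · 19.
It suffices to check that the order of 76 is not a proper divisor of 190: compute 76^(190/q) for q ∈ {2, 5, 19}.
76^95 ≡ 190 (mod 191)  [q = 2: ≢ 1 ✓]
76^38 ≡ 49 (mod 191)  [q = 5: ≢ 1 ✓]
76^10 ≡ 36 (mod 191)  [q = 19: ≢ 1 ✓]
Every test exponent gives a nontrivial residue, hence 76 generates the full group.

Yes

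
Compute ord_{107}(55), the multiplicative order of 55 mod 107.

106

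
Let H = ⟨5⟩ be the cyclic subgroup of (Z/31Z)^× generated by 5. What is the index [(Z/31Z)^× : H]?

10

By Lagrange's theorem, ord_31(5) divides φ(31) = 31 − 1 = 30 = 2 · 3 · 5.
Divisors of 30: 1, 2, 3, 5, 6, 10, 15, 30.
Evaluate successive powers at the divisors of 30:
5^1 ≡ 5
5^2 ≡ 25
5^3 ≡ 1
So ord_31(5) = 3, hence |⟨5⟩| = 3.
The index is φ(31) / ord(5) = 30 / 3 = 10.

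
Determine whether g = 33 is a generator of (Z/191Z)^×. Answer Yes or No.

φ(191) = 191 − 1 = 190 = 2 · 5 · 19.
33 is a primitive root mod 191 iff 33^(φ(191)/q) ≢ 1 for every prime q | φ(191), i.e. q ∈ {2, 5, 19}.
33^95 ≡ 190 (mod 191)  [q = 2: ≢ 1 ✓]
33^38 ≡ 39 (mod 191)  [q = 5: ≢ 1 ✓]
33^10 ≡ 154 (mod 191)  [q = 19: ≢ 1 ✓]
None equal 1, so ord_191(33) = 190: 33 is a primitive root.

Yes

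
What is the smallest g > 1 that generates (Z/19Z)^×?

φ(19) = 19 − 1 = 18 = 2 · 3^2.
g is a primitive root iff g^(18/q) ≢ 1 (mod 19) for each prime q ∈ {2, 3}.
g = 2: 2^9 ≡ 18; 2^6 ≡ 7 — none is 1, so 2 is a primitive root.
The smallest primitive root modulo 19 is 2.

2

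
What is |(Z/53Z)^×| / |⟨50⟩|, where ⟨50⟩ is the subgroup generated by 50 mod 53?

1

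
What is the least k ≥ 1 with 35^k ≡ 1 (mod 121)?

110

The order of 35 must divide φ(121) = φ(11^2) = 11·(11−1) = 110 = 2 · 5 · 11.
Divisors of 110: 1, 2, 5, 10, 11, 22, 55, 110.
Test each divisor d:
35^1 ≡ 35
35^2 ≡ 15
35^5 ≡ 10
35^10 ≡ 100
35^11 ≡ 112
35^22 ≡ 81
35^55 ≡ 120
35^110 ≡ 1
The smallest such exponent is 110, so the order of 35 is 110.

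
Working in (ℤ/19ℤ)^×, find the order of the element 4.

9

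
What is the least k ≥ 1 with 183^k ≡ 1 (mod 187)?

20

ord(183) | φ(187) = φ(11·17) = (11−1)·(17−1) = 10·16 = 160 = 2^5 · 5.
Divisors of 160: 1, 2, 4, 5, 8, 10, 16, 20, 32, 40, 80, 160.
Compute 183^d (mod 187) for the divisors d until we hit 1:
183^1 ≡ 183 (mod 187)
183^2 ≡ 16 (mod 187)
183^4 ≡ 69 (mod 187)
183^5 ≡ 98 (mod 187)
183^8 ≡ 86 (mod 187)
183^10 ≡ 67 (mod 187)
183^16 ≡ 103 (mod 187)
183^20 ≡ 1 (mod 187) ✓
Hence ord(183) = 20.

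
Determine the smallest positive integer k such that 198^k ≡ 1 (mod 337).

ord(198) | φ(337) = 337 − 1 = 336 = 2^4 · 3 · 7.
Divisors of 336: 1, 2, 3, 4, 6, 7, 8, 12, 14, 16, 21, 24, 28, 42, 48, 56, 84, 112, 168, 336.
Compute 198^d (mod 337) for the divisors d until we hit 1:
198^1 ≡ 198 (mod 337)
198^2 ≡ 112 (mod 337)
198^3 ≡ 271 (mod 337)
198^4 ≡ 75 (mod 337)
198^6 ≡ 312 (mod 337)
198^7 ≡ 105 (mod 337)
198^8 ≡ 233 (mod 337)
198^12 ≡ 288 (mod 337)
198^14 ≡ 241 (mod 337)
198^16 ≡ 32 (mod 337)
198^21 ≡ 30 (mod 337)
198^24 ≡ 42 (mod 337)
198^28 ≡ 117 (mod 337)
198^42 ≡ 226 (mod 337)
198^48 ≡ 79 (mod 337)
198^56 ≡ 209 (mod 337)
198^84 ≡ 189 (mod 337)
198^112 ≡ 208 (mod 337)
198^168 ≡ 336 (mod 337)
198^336 ≡ 1 (mod 337) ✓
The smallest such exponent is 336, so the order of 198 is 336.

336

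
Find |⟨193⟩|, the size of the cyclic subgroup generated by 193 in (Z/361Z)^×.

ord(193) | φ(361) = φ(19^2) = 19·(19−1) = 342 = 2 · 3^2 · 19.
Divisors of 342: 1, 2, 3, 6, 9, 18, 19, 38, 57, 114, 171, 342.
Evaluate successive powers at the divisors of 342:
193^1 ≡ 193 (mod 361)
193^2 ≡ 66 (mod 361)
193^3 ≡ 103 (mod 361)
193^6 ≡ 140 (mod 361)
193^9 ≡ 341 (mod 361)
193^18 ≡ 39 (mod 361)
193^19 ≡ 307 (mod 361)
193^38 ≡ 28 (mod 361)
193^57 ≡ 293 (mod 361)
193^114 ≡ 292 (mod 361)
193^171 ≡ 360 (mod 361)
193^342 ≡ 1 (mod 361) ✓
So ord_361(193) = 342.

342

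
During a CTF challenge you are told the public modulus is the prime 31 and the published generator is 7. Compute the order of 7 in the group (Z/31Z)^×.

15

Since 7 ∈ (Z/31Z)^×, its order divides φ(31) = 31 − 1 = 30 = 2 · 3 · 5.
Divisors of 30: 1, 2, 3, 5, 6, 10, 15, 30.
Compute 7^d (mod 31) for the divisors d until we hit 1:
7^1 ≡ 7
7^2 ≡ 18
7^3 ≡ 2
7^5 ≡ 5
7^6 ≡ 4
7^10 ≡ 25
7^15 ≡ 1
So ord_31(7) = 15.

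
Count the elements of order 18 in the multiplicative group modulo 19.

6

φ(19) = 19 − 1 = 18 = 2 · 3^2.
(Z/19Z)^× is cyclic (|G| = 18); a cyclic group of order m has exactly φ(d) elements of each order d | m, and none otherwise.
18 = 2 · 3^2 divides 18, and φ(18) = 6.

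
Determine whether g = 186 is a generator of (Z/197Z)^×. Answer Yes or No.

Yes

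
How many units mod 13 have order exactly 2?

1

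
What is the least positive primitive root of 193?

5

φ(193) = 193 − 1 = 192 = 2^6 · 3.
g is a primitive root iff g^(192/q) ≢ 1 (mod 193) for each prime q ∈ {2, 3}.
g = 2: 2^96 ≡ 1 — hits 1, so not a primitive root.
g = 3: 3^96 ≡ 1 — hits 1, so not a primitive root.
g = 4: 4^96 ≡ 1 — hits 1, so not a primitive root.
g = 5: 5^96 ≡ 192; 5^64 ≡ 84 — none is 1, so 5 is a primitive root.
Hence the least primitive root of 193 is 5.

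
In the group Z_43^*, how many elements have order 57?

φ(43) = 43 − 1 = 42 = 2 · 3 · 7.
(Z/43Z)^× is cyclic (|G| = 42); a cyclic group of order m has exactly φ(d) elements of each order d | m, and none otherwise.
57 does not divide 42, so no element of (Z/43Z)^× has order 57.

0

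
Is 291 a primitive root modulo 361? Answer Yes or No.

φ(361) = φ(19^2) = 19·(19−1) = 342 = 2 · 3^2 · 19.
Test 291^(342/q) mod 361 for each prime factor q of 342:
291^171 ≡ 1 (mod 361)  [q = 2: ≡ 1 ✗]
291^114 ≡ 68 (mod 361)  [q = 3: ≢ 1 ✓]
291^18 ≡ 172 (mod 361)  [q = 19: ≢ 1 ✓]
Since 291^171 ≡ 1, the order of 291 divides 171 < 342, so 291 is not a primitive root.

No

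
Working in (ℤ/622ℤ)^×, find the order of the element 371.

155

Since 371 ∈ (Z/622Z)^×, its order divides φ(622) = φ(2)·φ(311) = 1·310 = 310 = 2 · 5 · 31.
Divisors of 310: 1, 2, 5, 10, 31, 62, 155, 310.
Check 371^d mod 622 for each divisor in increasing order:
371^1 ≡ 371 (mod 622)
371^2 ≡ 179 (mod 622)
371^5 ≡ 169 (mod 622)
371^10 ≡ 571 (mod 622)
371^31 ≡ 363 (mod 622)
371^62 ≡ 527 (mod 622)
371^155 ≡ 1 (mod 622) ✓
Therefore the multiplicative order of 371 modulo 622 is 155.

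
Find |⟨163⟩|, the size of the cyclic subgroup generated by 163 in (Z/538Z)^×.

Since 163 ∈ (Z/538Z)^×, its order divides φ(538) = φ(2)·φ(269) = 1·268 = 268 = 2^2 · 67.
Divisors of 268: 1, 2, 4, 67, 134, 268.
Compute 163^d (mod 538) for the divisors d until we hit 1:
163^1 ≡ 163 (mod 538)
163^2 ≡ 207 (mod 538)
163^4 ≡ 347 (mod 538)
163^67 ≡ 351 (mod 538)
163^134 ≡ 537 (mod 538)
163^268 ≡ 1 (mod 538) ✓
The smallest such exponent is 268, so the order of 163 is 268.

268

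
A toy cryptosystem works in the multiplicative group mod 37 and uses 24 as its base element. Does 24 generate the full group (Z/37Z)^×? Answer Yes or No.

Yes

φ(37) = 37 − 1 = 36 = 2^2 · 3^2.
24 is a primitive root mod 37 iff 24^(φ(37)/q) ≢ 1 for every prime q | φ(37), i.e. q ∈ {2, 3}.
24^18 ≡ 36 (mod 37)  [q = 2: ≢ 1 ✓]
24^12 ≡ 10 (mod 37)  [q = 3: ≢ 1 ✓]
None equal 1, so ord_37(24) = 36: 24 is a primitive root.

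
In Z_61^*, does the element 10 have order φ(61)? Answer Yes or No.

Yes

φ(61) = 61 − 1 = 60 = 2^2 · 3 · 5.
Test 10^(60/q) mod 61 for each prime factor q of 60:
10^30 ≡ 60 (mod 61)  [q = 2: ≢ 1 ✓]
10^20 ≡ 13 (mod 61)  [q = 3: ≢ 1 ✓]
10^12 ≡ 58 (mod 61)  [q = 5: ≢ 1 ✓]
None equal 1, so ord_61(10) = 60: 10 is a primitive root.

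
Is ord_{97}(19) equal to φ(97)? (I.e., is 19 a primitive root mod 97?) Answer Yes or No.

No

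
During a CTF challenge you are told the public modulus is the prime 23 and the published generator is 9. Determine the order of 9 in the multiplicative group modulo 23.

11

ord(9) | φ(23) = 23 − 1 = 22 = 2 · 11.
Divisors of 22: 1, 2, 11, 22.
Evaluate successive powers at the divisors of 22:
9^1 ≡ 9
9^2 ≡ 12
9^11 ≡ 1
Hence ord(9) = 11.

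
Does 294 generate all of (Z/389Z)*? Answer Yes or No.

No

φ(389) = 389 − 1 = 388 = 2^2 · 97.
An element g generates (Z/389Z)^× iff g^(388/q) ≢ 1 (mod 389) for each prime q ∈ {2, 97}.
294^194 ≡ 1 (mod 389)  [q = 2: ≡ 1 ✗]
294^4 ≡ 249 (mod 389)  [q = 97: ≢ 1 ✓]
The check at q = 2 fails, so 294 generates a proper subgroup.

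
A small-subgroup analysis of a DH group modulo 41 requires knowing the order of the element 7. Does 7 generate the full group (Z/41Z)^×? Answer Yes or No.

φ(41) = 41 − 1 = 40 = 2^3 · 5.
7 is a primitive root mod 41 iff 7^(φ(41)/q) ≢ 1 for every prime q | φ(41), i.e. q ∈ {2, 5}.
7^20 ≡ 40 (mod 41)  [q = 2: ≢ 1 ✓]
7^8 ≡ 37 (mod 41)  [q = 5: ≢ 1 ✓]
Every test exponent gives a nontrivial residue, hence 7 generates the full group.

Yes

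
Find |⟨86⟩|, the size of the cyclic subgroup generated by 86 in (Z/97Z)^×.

48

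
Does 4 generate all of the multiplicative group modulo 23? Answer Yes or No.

No

φ(23) = 23 − 1 = 22 = 2 · 11.
Test 4^(22/q) mod 23 for each prime factor q of 22:
4^11 ≡ 1 (mod 23)  [q = 2: ≡ 1 ✗]
4^2 ≡ 16 (mod 23)  [q = 11: ≢ 1 ✓]
The check at q = 2 fails, so 4 generates a proper subgroup.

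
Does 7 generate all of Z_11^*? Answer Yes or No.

Yes

φ(11) = 11 − 1 = 10 = 2 · 5.
7 is a primitive root mod 11 iff 7^(φ(11)/q) ≢ 1 for every prime q | φ(11), i.e. q ∈ {2, 5}.
7^5 ≡ 10 (mod 11)  [q = 2: ≢ 1 ✓]
7^2 ≡ 5 (mod 11)  [q = 5: ≢ 1 ✓]
All checks pass, so 7 has order 10 and is a primitive root modulo 11.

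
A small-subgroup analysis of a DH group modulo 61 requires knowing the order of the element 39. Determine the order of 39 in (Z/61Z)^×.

30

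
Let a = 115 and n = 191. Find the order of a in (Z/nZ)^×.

95

The order of 115 must divide φ(191) = 191 − 1 = 190 = 2 · 5 · 19.
Divisors of 190: 1, 2, 5, 10, 19, 38, 95, 190.
Compute 115^d (mod 191) for the divisors d until we hit 1:
115^1 ≡ 115
115^2 ≡ 46
115^5 ≡ 6
115^10 ≡ 36
115^19 ≡ 184
115^38 ≡ 49
115^95 ≡ 1
So ord_191(115) = 95.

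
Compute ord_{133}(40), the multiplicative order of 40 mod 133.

18

ord(40) | φ(133) = φ(7·19) = (7−1)·(19−1) = 6·18 = 108 = 2^2 · 3^3.
Divisors of 108: 1, 2, 3, 4, 6, 9, 12, 18, 27, 36, 54, 108.
Evaluate successive powers at the divisors of 108:
40^1 ≡ 40
40^2 ≡ 4
40^3 ≡ 27
40^4 ≡ 16
40^6 ≡ 64
40^9 ≡ 132
40^12 ≡ 106
40^18 ≡ 1
Therefore the multiplicative order of 40 modulo 133 is 18.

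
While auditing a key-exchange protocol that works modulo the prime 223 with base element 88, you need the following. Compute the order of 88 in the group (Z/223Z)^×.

By Lagrange's theorem, ord_223(88) divides φ(223) = 223 − 1 = 222 = 2 · 3 · 37.
Divisors of 222: 1, 2, 3, 6, 37, 74, 111, 222.
Test each divisor d:
88^1 ≡ 88
88^2 ≡ 162
88^3 ≡ 207
88^6 ≡ 33
88^37 ≡ 40
88^74 ≡ 39
88^111 ≡ 222
88^222 ≡ 1
Therefore the multiplicative order of 88 modulo 223 is 222.

222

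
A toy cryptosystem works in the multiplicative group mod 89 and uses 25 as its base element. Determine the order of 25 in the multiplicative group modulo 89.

22

ord(25) | φ(89) = 89 − 1 = 88 = 2^3 · 11.
Divisors of 88: 1, 2, 4, 8, 11, 22, 44, 88.
Test each divisor d:
25^1 ≡ 25
25^2 ≡ 2
25^4 ≡ 4
25^8 ≡ 16
25^11 ≡ 88
25^22 ≡ 1
The smallest such exponent is 22, so the order of 25 is 22.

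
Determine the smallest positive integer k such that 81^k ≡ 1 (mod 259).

Since 81 ∈ (Z/259Z)^×, its order divides φ(259) = φ(7·37) = (7−1)·(37−1) = 6·36 = 216 = 2^3 · 3^3.
Divisors of 216: 1, 2, 3, 4, 6, 8, 9, 12, 18, 24, 27, 36, 54, 72, 108, 216.
Check 81^d mod 259 for each divisor in increasing order:
81^1 ≡ 81 (mod 259)
81^2 ≡ 86 (mod 259)
81^3 ≡ 232 (mod 259)
81^4 ≡ 144 (mod 259)
81^6 ≡ 211 (mod 259)
81^8 ≡ 16 (mod 259)
81^9 ≡ 1 (mod 259) ✓
The smallest such exponent is 9, so the order of 81 is 9.

9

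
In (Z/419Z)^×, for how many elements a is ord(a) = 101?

0

φ(419) = 419 − 1 = 418 = 2 · 11 · 19.
In a cyclic group of order 418, there are φ(d) elements of order d for each divisor d of 418, and zero for non-divisors.
Since 101 ∤ 418, the count is 0.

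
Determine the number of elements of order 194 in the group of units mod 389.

φ(389) = 389 − 1 = 388 = 2^2 · 97.
In a cyclic group of order 388, there are φ(d) elements of order d for each divisor d of 388, and zero for non-divisors.
194 = 2 · 97 divides 388, and φ(194) = 96.

96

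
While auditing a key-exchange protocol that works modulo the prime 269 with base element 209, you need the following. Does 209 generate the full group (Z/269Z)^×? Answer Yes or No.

Yes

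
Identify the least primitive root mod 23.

φ(23) = 23 − 1 = 22 = 2 · 11.
g is a primitive root iff g^(22/q) ≢ 1 (mod 23) for each prime q ∈ {2, 11}.
g = 2: 2^11 ≡ 1 — hits 1, so not a primitive root.
g = 3: 3^11 ≡ 1 — hits 1, so not a primitive root.
g = 4: 4^11 ≡ 1 — hits 1, so not a primitive root.
g = 5: 5^11 ≡ 22; 5^2 ≡ 2 — none is 1, so 5 is a primitive root.
So 5 is the smallest generator of (Z/23Z)^×.

5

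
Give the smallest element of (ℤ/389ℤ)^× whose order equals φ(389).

φ(389) = 389 − 1 = 388 = 2^2 · 97.
Test candidates g = 2, 3, … against the prime factors q ∈ {2, 97} of φ(389): g is a generator iff g^(388/q) ≢ 1 for every such q.
g = 2: 2^194 ≡ 388; 2^4 ≡ 16 — none is 1, so 2 is a primitive root.
So 2 is the smallest generator of (Z/389Z)^×.

2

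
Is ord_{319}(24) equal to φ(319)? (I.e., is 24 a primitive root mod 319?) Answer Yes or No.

319 = 11 · 29 is a product of two distinct odd primes, so (Z/319Z)^× ≅ (Z/11Z)^× × (Z/29Z)^× is not cyclic.
No primitive root modulo 319 exists; in particular 24 is not one.

No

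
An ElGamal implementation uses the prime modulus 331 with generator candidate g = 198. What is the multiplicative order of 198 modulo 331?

The order of 198 must divide φ(331) = 331 − 1 = 330 = 2 · 3 · 5 · 11.
Divisors of 330: 1, 2, 3, 5, 6, 10, 11, 15, 22, 30, 33, 55, 66, 110, 165, 330.
Test each divisor d:
198^1 ≡ 198
198^2 ≡ 146
198^3 ≡ 111
198^5 ≡ 318
198^6 ≡ 74
198^10 ≡ 169
198^11 ≡ 31
198^15 ≡ 120
198^22 ≡ 299
198^30 ≡ 167
198^33 ≡ 1
Therefore the multiplicative order of 198 modulo 331 is 33.

33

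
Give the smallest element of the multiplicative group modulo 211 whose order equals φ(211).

2

φ(211) = 211 − 1 = 210 = 2 · 3 · 5 · 7.
g is a primitive root iff g^(210/q) ≢ 1 (mod 211) for each prime q ∈ {2, 3, 5, 7}.
g = 2: 2^105 ≡ 210; 2^70 ≡ 196; 2^42 ≡ 107; 2^30 ≡ 171 — none is 1, so 2 is a primitive root.
Hence the least primitive root of 211 is 2.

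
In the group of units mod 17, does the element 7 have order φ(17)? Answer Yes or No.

Yes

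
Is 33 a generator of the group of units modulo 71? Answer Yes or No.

Yes

φ(71) = 71 − 1 = 70 = 2 · 5 · 7.
Test 33^(70/q) mod 71 for each prime factor q of 70:
33^35 ≡ 70 (mod 71)  [q = 2: ≢ 1 ✓]
33^14 ≡ 5 (mod 71)  [q = 5: ≢ 1 ✓]
33^10 ≡ 45 (mod 71)  [q = 7: ≢ 1 ✓]
All checks pass, so 33 has order 70 and is a primitive root modulo 71.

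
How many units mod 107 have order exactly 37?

0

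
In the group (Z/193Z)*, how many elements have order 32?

φ(193) = 193 − 1 = 192 = 2^6 · 3.
In a cyclic group of order 192, there are φ(d) elements of order d for each divisor d of 192, and zero for non-divisors.
32 = 2^5 divides 192, and φ(32) = 16.

16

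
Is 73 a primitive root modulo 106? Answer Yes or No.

Yes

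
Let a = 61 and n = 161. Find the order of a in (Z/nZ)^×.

Since 61 ∈ (Z/161Z)^×, its order divides φ(161) = φ(7·23) = (7−1)·(23−1) = 6·22 = 132 = 2^2 · 3 · 11.
Divisors of 132: 1, 2, 3, 4, 6, 11, 12, 22, 33, 44, 66, 132.
Evaluate successive powers at the divisors of 132:
61^1 ≡ 61
61^2 ≡ 18
61^3 ≡ 132
61^4 ≡ 2
61^6 ≡ 36
61^11 ≡ 45
61^12 ≡ 8
61^22 ≡ 93
61^33 ≡ 160
61^44 ≡ 116
61^66 ≡ 1
So ord_161(61) = 66.

66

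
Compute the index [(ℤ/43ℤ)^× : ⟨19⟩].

1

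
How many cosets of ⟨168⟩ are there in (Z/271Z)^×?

By Lagrange's theorem, ord_271(168) divides φ(271) = 271 − 1 = 270 = 2 · 3^3 · 5.
Divisors of 270: 1, 2, 3, 5, 6, 9, 10, 15, 18, 27, 30, 45, 54, 90, 135, 270.
Compute 168^d (mod 271) for the divisors d until we hit 1:
168^1 ≡ 168
168^2 ≡ 40
168^3 ≡ 216
168^5 ≡ 239
168^6 ≡ 44
168^9 ≡ 19
168^10 ≡ 211
168^15 ≡ 23
168^18 ≡ 90
168^27 ≡ 84
168^30 ≡ 258
168^45 ≡ 243
168^54 ≡ 10
168^90 ≡ 242
168^135 ≡ 270
168^270 ≡ 1
Thus |⟨168⟩| = ord(168) = 270.
The index is φ(271) / ord(168) = 270 / 270 = 1.

1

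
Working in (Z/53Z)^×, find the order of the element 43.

26

ord(43) | φ(53) = 53 − 1 = 52 = 2^2 · 13.
Divisors of 52: 1, 2, 4, 13, 26, 52.
Test each divisor d:
43^1 ≡ 43 (mod 53)
43^2 ≡ 47 (mod 53)
43^4 ≡ 36 (mod 53)
43^13 ≡ 52 (mod 53)
43^26 ≡ 1 (mod 53) ✓
The smallest such exponent is 26, so the order of 43 is 26.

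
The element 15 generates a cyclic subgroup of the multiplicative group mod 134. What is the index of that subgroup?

6

Since 15 ∈ (Z/134Z)^×, its order divides φ(134) = φ(2)·φ(67) = 1·66 = 66 = 2 · 3 · 11.
Divisors of 66: 1, 2, 3, 6, 11, 22, 33, 66.
Test each divisor d:
15^1 ≡ 15 (mod 134)
15^2 ≡ 91 (mod 134)
15^3 ≡ 25 (mod 134)
15^6 ≡ 89 (mod 134)
15^11 ≡ 1 (mod 134) ✓
Thus |⟨15⟩| = ord(15) = 11.
[(Z/134Z)^× : ⟨15⟩] = 66/11 = 6.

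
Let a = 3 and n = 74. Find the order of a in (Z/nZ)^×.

18

The order of 3 must divide φ(74) = φ(2)·φ(37) = 1·36 = 36 = 2^2 · 3^2.
Divisors of 36: 1, 2, 3, 4, 6, 9, 12, 18, 36.
Compute 3^d (mod 74) for the divisors d until we hit 1:
3^1 ≡ 3 (mod 74)
3^2 ≡ 9 (mod 74)
3^3 ≡ 27 (mod 74)
3^4 ≡ 7 (mod 74)
3^6 ≡ 63 (mod 74)
3^9 ≡ 73 (mod 74)
3^12 ≡ 47 (mod 74)
3^18 ≡ 1 (mod 74) ✓
The smallest such exponent is 18, so the order of 3 is 18.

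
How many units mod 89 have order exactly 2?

φ(89) = 89 − 1 = 88 = 2^3 · 11.
Since (Z/89Z)^× is cyclic of order 88, the number of elements of order d is φ(d) when d | 88 and 0 otherwise.
2 | 88, and φ(2) = 2 − 1 = 1.

1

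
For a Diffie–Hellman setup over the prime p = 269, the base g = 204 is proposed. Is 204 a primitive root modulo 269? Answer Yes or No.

φ(269) = 269 − 1 = 268 = 2^2 · 67.
204 is a primitive root mod 269 iff 204^(φ(269)/q) ≢ 1 for every prime q | φ(269), i.e. q ∈ {2, 67}.
204^134 ≡ 1 (mod 269)  [q = 2: ≡ 1 ✗]
204^4 ≡ 54 (mod 269)  [q = 67: ≢ 1 ✓]
Since 204^134 ≡ 1, the order of 204 divides 134 < 268, so 204 is not a primitive root.

No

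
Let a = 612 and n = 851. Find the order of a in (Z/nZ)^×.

The order of 612 must divide φ(851) = φ(23·37) = (23−1)·(37−1) = 22·36 = 792 = 2^3 · 3^2 · 11.
Divisors of 792: 1, 2, 3, 4, 6, 8, 9, 11, 12, 18, 22, 24, 33, 36, 44, 66, 72, 88, 99, 132, 198, 264, 396, 792.
Compute 612^d (mod 851) for the divisors d until we hit 1:
612^1 ≡ 612
612^2 ≡ 104
612^3 ≡ 674
612^4 ≡ 604
612^6 ≡ 693
612^8 ≡ 588
612^9 ≡ 734
612^11 ≡ 597
612^12 ≡ 285
612^18 ≡ 73
612^22 ≡ 691
612^24 ≡ 380
612^33 ≡ 643
612^36 ≡ 223
612^44 ≡ 70
612^66 ≡ 714
612^72 ≡ 371
612^88 ≡ 645
612^99 ≡ 413
612^132 ≡ 47
612^198 ≡ 369
612^264 ≡ 507
612^396 ≡ 1
The smallest such exponent is 396, so the order of 612 is 396.

396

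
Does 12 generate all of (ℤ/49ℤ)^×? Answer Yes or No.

φ(49) = φ(7^2) = 7·(7−1) = 42 = 2 · 3 · 7.
It suffices to check that the order of 12 is not a proper divisor of 42: compute 12^(42/q) for q ∈ {2, 3, 7}.
12^21 ≡ 48 (mod 49)  [q = 2: ≢ 1 ✓]
12^14 ≡ 18 (mod 49)  [q = 3: ≢ 1 ✓]
12^6 ≡ 22 (mod 49)  [q = 7: ≢ 1 ✓]
None equal 1, so ord_49(12) = 42: 12 is a primitive root.

Yes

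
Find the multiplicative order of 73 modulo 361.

171

Since 73 ∈ (Z/361Z)^×, its order divides φ(361) = φ(19^2) = 19·(19−1) = 342 = 2 · 3^2 · 19.
Divisors of 342: 1, 2, 3, 6, 9, 18, 19, 38, 57, 114, 171, 342.
Compute 73^d (mod 361) for the divisors d until we hit 1:
73^1 ≡ 73 (mod 361)
73^2 ≡ 275 (mod 361)
73^3 ≡ 220 (mod 361)
73^6 ≡ 26 (mod 361)
73^9 ≡ 305 (mod 361)
73^18 ≡ 248 (mod 361)
73^19 ≡ 54 (mod 361)
73^38 ≡ 28 (mod 361)
73^57 ≡ 68 (mod 361)
73^114 ≡ 292 (mod 361)
73^171 ≡ 1 (mod 361) ✓
Hence ord(73) = 171.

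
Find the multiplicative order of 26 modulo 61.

ord(26) | φ(61) = 61 − 1 = 60 = 2^2 · 3 · 5.
Divisors of 60: 1, 2, 3, 4, 5, 6, 10, 12, 15, 20, 30, 60.
Check 26^d mod 61 for each divisor in increasing order:
26^1 ≡ 26 (mod 61)
26^2 ≡ 5 (mod 61)
26^3 ≡ 8 (mod 61)
26^4 ≡ 25 (mod 61)
26^5 ≡ 40 (mod 61)
26^6 ≡ 3 (mod 61)
26^10 ≡ 14 (mod 61)
26^12 ≡ 9 (mod 61)
26^15 ≡ 11 (mod 61)
26^20 ≡ 13 (mod 61)
26^30 ≡ 60 (mod 61)
26^60 ≡ 1 (mod 61) ✓
Therefore the multiplicative order of 26 modulo 61 is 60.

60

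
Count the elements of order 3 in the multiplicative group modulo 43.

φ(43) = 43 − 1 = 42 = 2 · 3 · 7.
Since (Z/43Z)^× is cyclic of order 42, the number of elements of order d is φ(d) when d | 42 and 0 otherwise.
3 | 42, and φ(3) = 3 − 1 = 2.

2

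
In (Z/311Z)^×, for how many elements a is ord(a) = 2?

φ(311) = 311 − 1 = 310 = 2 · 5 · 31.
In a cyclic group of order 310, there are φ(d) elements of order d for each divisor d of 310, and zero for non-divisors.
2 | 310, and φ(2) = 2 − 1 = 1.

1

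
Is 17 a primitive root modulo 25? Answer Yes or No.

φ(25) = φ(5^2) = 5·(5−1) = 20 = 2^2 · 5.
17 is a primitive root mod 25 iff 17^(φ(25)/q) ≢ 1 for every prime q | φ(25), i.e. q ∈ {2, 5}.
17^10 ≡ 24 (mod 25)  [q = 2: ≢ 1 ✓]
17^4 ≡ 21 (mod 25)  [q = 5: ≢ 1 ✓]
All checks pass, so 17 has order 20 and is a primitive root modulo 25.

Yes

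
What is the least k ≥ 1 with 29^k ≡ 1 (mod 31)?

The order of 29 must divide φ(31) = 31 − 1 = 30 = 2 · 3 · 5.
Divisors of 30: 1, 2, 3, 5, 6, 10, 15, 30.
Check 29^d mod 31 for each divisor in increasing order:
29^1 ≡ 29 (mod 31)
29^2 ≡ 4 (mod 31)
29^3 ≡ 23 (mod 31)
29^5 ≡ 30 (mod 31)
29^6 ≡ 2 (mod 31)
29^10 ≡ 1 (mod 31) ✓
Therefore the multiplicative order of 29 modulo 31 is 10.

10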